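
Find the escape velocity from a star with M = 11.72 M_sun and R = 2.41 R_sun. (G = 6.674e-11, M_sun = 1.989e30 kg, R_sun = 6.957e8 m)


M = 11.72 * 1.989e30 kg = 2.331108e+31 kg; R = 2.41 * 6.957e8 m = 1.676637e+09 m. v_esc = sqrt(2GM/R) = sqrt(2 * 6.674e-11 * 2.331108e+31 / 1.676637e+09) = 1.362e+06

1.362e+06 m/s


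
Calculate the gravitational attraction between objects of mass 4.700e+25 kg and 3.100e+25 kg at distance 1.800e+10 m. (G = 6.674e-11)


F = G*m1*m2/r^2 = 6.674e-11 * 4.700e+25 * 3.100e+25 / (1.800e+10)^2 = 6.674e-11 * 1.457e+51 / 3.240e+20 = 3.001e+20

3.001e+20 N


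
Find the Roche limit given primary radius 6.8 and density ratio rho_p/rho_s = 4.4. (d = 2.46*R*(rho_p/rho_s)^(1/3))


d_Roche = 2.46 * 6.8 * 4.4^(1/3) = 27.4112

27.4112


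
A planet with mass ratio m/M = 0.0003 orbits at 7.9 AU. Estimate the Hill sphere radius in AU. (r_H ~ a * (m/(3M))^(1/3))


r_H = a * (m/3M)^(1/3) = 7.9 * (0.0003/3)^(1/3) = 0.3667

0.3667 AU


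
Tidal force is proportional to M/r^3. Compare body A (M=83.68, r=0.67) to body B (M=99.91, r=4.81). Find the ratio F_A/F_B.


Ratio = (M1/r1^3) / (M2/r2^3) = (83.68/0.67^3) / (99.91/4.81^3) = 309.9014

309.9014


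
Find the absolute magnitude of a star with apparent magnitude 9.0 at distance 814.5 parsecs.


M = m - 5*log10(d) + 5 = 9.0 - 5*log10(814.5) + 5 = -0.5545

-0.5545


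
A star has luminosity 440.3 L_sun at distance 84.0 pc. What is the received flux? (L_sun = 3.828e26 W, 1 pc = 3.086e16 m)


F = L / (4*pi*d^2) = 1.685e+29 / (4*pi*(2.592e+18)^2) = 1.996e-09

1.996e-09 W/m^2


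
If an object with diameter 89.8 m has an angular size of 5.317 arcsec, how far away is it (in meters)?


D = size / theta_rad, theta_rad = 5.317 * pi/(180*3600) = 2.578e-05, D = 3.484e+06

3.484e+06 m


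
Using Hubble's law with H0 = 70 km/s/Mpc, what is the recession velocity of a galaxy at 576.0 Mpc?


v = H0 * d = 70 * 576.0 = 40320.0

40320.0 km/s


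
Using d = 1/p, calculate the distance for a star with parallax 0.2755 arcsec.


d = 1/p = 1/0.2755 = 3.6298

3.6298 pc


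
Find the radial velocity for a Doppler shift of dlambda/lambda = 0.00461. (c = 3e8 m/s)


v = (dlambda/lambda) * c = 0.00461 * 3e8 = 1.383e+06

1.383e+06 m/s


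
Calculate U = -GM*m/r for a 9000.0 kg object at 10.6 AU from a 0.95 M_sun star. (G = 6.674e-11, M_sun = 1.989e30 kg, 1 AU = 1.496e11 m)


M = 0.95 * 1.989e30 kg = 1.88955e+30 kg; r = 10.6 AU * 1.496e11 m/AU = 1.58576e+12 m. U = -GM*m/r = -(6.674e-11 * 1.88955e+30 * 9000.0) / 1.58576e+12 = -7.157e+11

-7.157e+11 J


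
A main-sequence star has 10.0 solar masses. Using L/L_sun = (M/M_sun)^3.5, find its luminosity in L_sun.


L/L_sun = (M/M_sun)^3.5 = 10.0^3.5 = 3162.2777

3162.2777 L_sun


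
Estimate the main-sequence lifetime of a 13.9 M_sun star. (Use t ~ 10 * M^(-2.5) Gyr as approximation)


t = 10 * M^(-2.5) = 10 * 13.9^(-2.5) = 0.0139

0.0139 Gyr


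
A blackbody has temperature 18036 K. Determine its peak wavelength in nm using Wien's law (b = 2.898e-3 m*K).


lam_max = b / T = 2.898e-3 / 18036 = 1.607e-07 m = 160.6786 nm

160.6786 nm


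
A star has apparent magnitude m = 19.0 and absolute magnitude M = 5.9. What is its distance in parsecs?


d = 10^((m - M + 5)/5) = 10^((19.0 - 5.9 + 5)/5) = 4168.6938

4168.6938 pc


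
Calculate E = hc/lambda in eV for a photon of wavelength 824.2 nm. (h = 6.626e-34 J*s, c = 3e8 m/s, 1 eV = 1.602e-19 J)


E = hc/lambda = 6.626e-34 * 3e8 / 8.242e-07 = 2.412e-19 J = 1.5055 eV

1.5055 eV


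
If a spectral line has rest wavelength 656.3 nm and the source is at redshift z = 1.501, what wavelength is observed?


lam_obs = lam_emit * (1 + z) = 656.3 * (1 + 1.501) = 1641.4063

1641.4063 nm


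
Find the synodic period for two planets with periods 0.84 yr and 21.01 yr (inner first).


1/P_syn = |1/P1 - 1/P2| = |1/0.84 - 1/21.01| => P_syn = 0.875

0.875 years


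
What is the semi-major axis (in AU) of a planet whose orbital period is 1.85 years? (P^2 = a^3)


a = P^(2/3) = 1.85^(2/3) = 1.507

1.507 AU


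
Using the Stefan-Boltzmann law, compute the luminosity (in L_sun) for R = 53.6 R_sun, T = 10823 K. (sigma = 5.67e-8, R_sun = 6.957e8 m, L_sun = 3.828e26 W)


R = 53.6 * 6.957e8 m = 3.728952e+10 m. L = 4*pi*R^2*sigma*T^4 = 4*pi*(3.728952e+10)^2 * 5.67e-8 * 10823^4 = 1.359430917e+31 W. L/L_sun = 1.359430917e+31 / 3.828e26 = 35512.8244

35512.8244 L_sun


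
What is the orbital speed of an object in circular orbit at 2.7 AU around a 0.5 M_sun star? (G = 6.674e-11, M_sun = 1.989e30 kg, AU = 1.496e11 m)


v = sqrt(GM/r) = sqrt(6.674e-11 * 9.945e+29 / 4.039e+11) = 12818.8131

12818.8131 m/s


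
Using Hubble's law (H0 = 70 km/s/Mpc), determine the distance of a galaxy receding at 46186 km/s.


d = v / H0 = 46186 / 70 = 659.8

659.8 Mpc


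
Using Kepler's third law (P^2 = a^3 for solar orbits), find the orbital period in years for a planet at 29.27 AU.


P = a^(3/2) = 29.27^1.5 = 158.3558

158.3558 years


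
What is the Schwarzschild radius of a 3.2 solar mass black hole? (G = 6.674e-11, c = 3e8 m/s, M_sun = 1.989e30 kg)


M = 3.2 * 1.989e30 kg = 6.3648e+30 kg. rs = 2GM/c^2 = 2 * 6.674e-11 * 6.3648e+30 / (3e8)^2 = 9439.7056

9439.7056 m


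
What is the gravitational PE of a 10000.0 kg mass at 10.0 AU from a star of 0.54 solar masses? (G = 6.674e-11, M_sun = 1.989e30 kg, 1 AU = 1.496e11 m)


M = 0.54 * 1.989e30 kg = 1.07406e+30 kg; r = 10.0 AU * 1.496e11 m/AU = 1.496e+12 m. U = -GM*m/r = -(6.674e-11 * 1.07406e+30 * 10000.0) / 1.496e+12 = -4.792e+11

-4.792e+11 J


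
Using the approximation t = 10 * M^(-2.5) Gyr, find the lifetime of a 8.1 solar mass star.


t = 10 * M^(-2.5) = 10 * 8.1^(-2.5) = 0.0536

0.0536 Gyr


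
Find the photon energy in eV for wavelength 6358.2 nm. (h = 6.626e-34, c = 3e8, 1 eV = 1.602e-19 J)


E = hc/lambda = 6.626e-34 * 3e8 / 6.358e-06 = 3.126e-20 J = 0.1952 eV

0.1952 eV


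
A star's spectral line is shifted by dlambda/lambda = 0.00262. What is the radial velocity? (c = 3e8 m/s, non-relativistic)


v = (dlambda/lambda) * c = 0.00262 * 3e8 = 786000.0

786000.0 m/s


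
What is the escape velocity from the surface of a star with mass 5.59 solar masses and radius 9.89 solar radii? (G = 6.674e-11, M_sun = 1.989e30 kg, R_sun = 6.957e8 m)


M = 5.59 * 1.989e30 kg = 1.111851e+31 kg; R = 9.89 * 6.957e8 m = 6.880473e+09 m. v_esc = sqrt(2GM/R) = sqrt(2 * 6.674e-11 * 1.111851e+31 / 6.880473e+09) = 464432.1192

464432.1192 m/s


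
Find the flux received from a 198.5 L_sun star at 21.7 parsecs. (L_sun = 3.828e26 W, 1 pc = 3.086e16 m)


F = L / (4*pi*d^2) = 7.599e+28 / (4*pi*(6.697e+17)^2) = 1.348e-08

1.348e-08 W/m^2


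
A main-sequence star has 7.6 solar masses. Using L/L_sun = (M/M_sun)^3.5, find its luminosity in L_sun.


L/L_sun = (M/M_sun)^3.5 = 7.6^3.5 = 1210.1733

1210.1733 L_sun


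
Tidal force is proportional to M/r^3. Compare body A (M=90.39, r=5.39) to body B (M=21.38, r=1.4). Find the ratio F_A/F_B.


Ratio = (M1/r1^3) / (M2/r2^3) = (90.39/5.39^3) / (21.38/1.4^3) = 0.0741

0.0741


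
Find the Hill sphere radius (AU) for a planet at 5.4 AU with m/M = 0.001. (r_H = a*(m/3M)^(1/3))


r_H = a * (m/3M)^(1/3) = 5.4 * (0.001/3)^(1/3) = 0.3744

0.3744 AU


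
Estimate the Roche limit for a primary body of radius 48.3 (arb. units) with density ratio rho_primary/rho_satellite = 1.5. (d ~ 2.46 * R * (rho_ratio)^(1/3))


d_Roche = 2.46 * 48.3 * 1.5^(1/3) = 136.0127

136.0127


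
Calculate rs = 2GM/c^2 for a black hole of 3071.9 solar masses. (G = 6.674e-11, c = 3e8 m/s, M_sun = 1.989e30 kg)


M = 3071.9 * 1.989e30 kg = 6.1100091e+33 kg. rs = 2GM/c^2 = 2 * 6.674e-11 * 6.1100091e+33 / (3e8)^2 = 9.062e+06

9.062e+06 m


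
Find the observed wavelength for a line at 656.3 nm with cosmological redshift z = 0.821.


lam_obs = lam_emit * (1 + z) = 656.3 * (1 + 0.821) = 1195.1223

1195.1223 nm


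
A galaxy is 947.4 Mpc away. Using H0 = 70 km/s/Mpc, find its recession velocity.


v = H0 * d = 70 * 947.4 = 66318.0

66318.0 km/s


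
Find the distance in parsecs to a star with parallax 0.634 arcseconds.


d = 1/p = 1/0.634 = 1.5773

1.5773 pc


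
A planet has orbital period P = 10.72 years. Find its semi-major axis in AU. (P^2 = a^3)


a = P^(2/3) = 10.72^(2/3) = 4.8618

4.8618 AU


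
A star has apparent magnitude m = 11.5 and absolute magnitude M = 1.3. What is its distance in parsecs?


d = 10^((m - M + 5)/5) = 10^((11.5 - 1.3 + 5)/5) = 1096.4782

1096.4782 pc


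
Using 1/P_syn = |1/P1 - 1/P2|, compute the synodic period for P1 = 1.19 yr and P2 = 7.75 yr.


1/P_syn = |1/P1 - 1/P2| = |1/1.19 - 1/7.75| => P_syn = 1.4059

1.4059 years


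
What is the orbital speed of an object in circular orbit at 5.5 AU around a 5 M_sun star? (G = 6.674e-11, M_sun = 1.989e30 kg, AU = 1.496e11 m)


v = sqrt(GM/r) = sqrt(6.674e-11 * 9.945e+30 / 8.228e+11) = 28401.9627

28401.9627 m/s


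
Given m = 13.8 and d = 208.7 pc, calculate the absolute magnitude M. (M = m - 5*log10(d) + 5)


M = m - 5*log10(d) + 5 = 13.8 - 5*log10(208.7) + 5 = 7.2024

7.2024


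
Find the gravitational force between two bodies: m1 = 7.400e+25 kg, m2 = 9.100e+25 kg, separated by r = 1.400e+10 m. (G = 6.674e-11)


F = G*m1*m2/r^2 = 6.674e-11 * 7.400e+25 * 9.100e+25 / (1.400e+10)^2 = 6.674e-11 * 6.734e+51 / 1.960e+20 = 2.293e+21

2.293e+21 N


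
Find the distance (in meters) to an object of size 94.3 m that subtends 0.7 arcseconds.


D = size / theta_rad, theta_rad = 0.7 * pi/(180*3600) = 3.394e-06, D = 2.779e+07

2.779e+07 m


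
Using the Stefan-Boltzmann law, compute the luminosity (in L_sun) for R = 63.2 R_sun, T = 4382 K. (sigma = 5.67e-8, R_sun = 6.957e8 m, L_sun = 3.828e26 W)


R = 63.2 * 6.957e8 m = 4.396824e+10 m. L = 4*pi*R^2*sigma*T^4 = 4*pi*(4.396824e+10)^2 * 5.67e-8 * 4382^4 = 5.078793781e+29 W. L/L_sun = 5.078793781e+29 / 3.828e26 = 1326.7486

1326.7486 L_sun


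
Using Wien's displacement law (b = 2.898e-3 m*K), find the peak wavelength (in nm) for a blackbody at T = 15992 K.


lam_max = b / T = 2.898e-3 / 15992 = 1.812e-07 m = 181.2156 nm

181.2156 nm


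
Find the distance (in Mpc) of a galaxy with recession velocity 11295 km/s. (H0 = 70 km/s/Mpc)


d = v / H0 = 11295 / 70 = 161.3571

161.3571 Mpc


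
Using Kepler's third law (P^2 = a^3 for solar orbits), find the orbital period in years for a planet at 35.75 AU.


P = a^(3/2) = 35.75^1.5 = 213.7539

213.7539 years


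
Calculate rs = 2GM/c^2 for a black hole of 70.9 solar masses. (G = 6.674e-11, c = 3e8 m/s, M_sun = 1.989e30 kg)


M = 70.9 * 1.989e30 kg = 1.410201e+32 kg. rs = 2GM/c^2 = 2 * 6.674e-11 * 1.410201e+32 / (3e8)^2 = 209148.4772

209148.4772 m


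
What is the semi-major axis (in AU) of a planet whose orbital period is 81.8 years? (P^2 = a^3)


a = P^(2/3) = 81.8^(2/3) = 18.8438

18.8438 AU


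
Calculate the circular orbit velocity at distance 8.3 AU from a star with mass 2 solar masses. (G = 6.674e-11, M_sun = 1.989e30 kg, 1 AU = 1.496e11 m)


v = sqrt(GM/r) = sqrt(6.674e-11 * 3.978e+30 / 1.242e+12) = 14622.4669

14622.4669 m/s


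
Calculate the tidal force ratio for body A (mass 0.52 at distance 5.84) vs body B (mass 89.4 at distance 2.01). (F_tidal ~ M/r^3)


Ratio = (M1/r1^3) / (M2/r2^3) = (0.52/5.84^3) / (89.4/2.01^3) = 2.371e-04

2.371e-04


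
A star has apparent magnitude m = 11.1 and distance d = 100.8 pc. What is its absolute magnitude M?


M = m - 5*log10(d) + 5 = 11.1 - 5*log10(100.8) + 5 = 6.0827

6.0827


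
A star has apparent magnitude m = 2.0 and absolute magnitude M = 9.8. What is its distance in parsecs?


d = 10^((m - M + 5)/5) = 10^((2.0 - 9.8 + 5)/5) = 0.2754

0.2754 pc


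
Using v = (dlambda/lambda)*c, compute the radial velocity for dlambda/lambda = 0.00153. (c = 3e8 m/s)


v = (dlambda/lambda) * c = 0.00153 * 3e8 = 459000.0

459000.0 m/s


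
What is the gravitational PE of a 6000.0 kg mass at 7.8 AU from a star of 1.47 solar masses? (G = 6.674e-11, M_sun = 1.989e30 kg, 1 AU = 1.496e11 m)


M = 1.47 * 1.989e30 kg = 2.92383e+30 kg; r = 7.8 AU * 1.496e11 m/AU = 1.16688e+12 m. U = -GM*m/r = -(6.674e-11 * 2.92383e+30 * 6000.0) / 1.16688e+12 = -1.003e+12

-1.003e+12 J


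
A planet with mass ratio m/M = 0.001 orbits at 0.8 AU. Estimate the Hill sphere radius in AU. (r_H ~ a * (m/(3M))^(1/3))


r_H = a * (m/3M)^(1/3) = 0.8 * (0.001/3)^(1/3) = 0.0555

0.0555 AU


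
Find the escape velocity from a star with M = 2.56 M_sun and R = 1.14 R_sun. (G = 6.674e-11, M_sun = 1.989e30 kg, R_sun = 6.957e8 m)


M = 2.56 * 1.989e30 kg = 5.09184e+30 kg; R = 1.14 * 6.957e8 m = 7.93098e+08 m. v_esc = sqrt(2GM/R) = sqrt(2 * 6.674e-11 * 5.09184e+30 / 7.93098e+08) = 925725.114

925725.114 m/s


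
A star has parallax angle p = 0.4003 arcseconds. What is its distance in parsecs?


d = 1/p = 1/0.4003 = 2.4981

2.4981 pc


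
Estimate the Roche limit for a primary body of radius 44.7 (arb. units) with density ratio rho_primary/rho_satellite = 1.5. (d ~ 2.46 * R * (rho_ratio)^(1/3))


d_Roche = 2.46 * 44.7 * 1.5^(1/3) = 125.8751

125.8751


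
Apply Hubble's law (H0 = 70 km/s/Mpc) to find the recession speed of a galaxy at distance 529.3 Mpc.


v = H0 * d = 70 * 529.3 = 37051.0

37051.0 km/s


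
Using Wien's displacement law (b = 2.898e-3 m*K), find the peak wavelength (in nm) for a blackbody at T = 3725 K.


lam_max = b / T = 2.898e-3 / 3725 = 7.780e-07 m = 777.9866 nm

777.9866 nm


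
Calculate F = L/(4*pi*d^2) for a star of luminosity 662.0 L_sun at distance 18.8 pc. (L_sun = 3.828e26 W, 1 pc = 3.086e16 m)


F = L / (4*pi*d^2) = 2.534e+29 / (4*pi*(5.802e+17)^2) = 5.991e-08

5.991e-08 W/m^2


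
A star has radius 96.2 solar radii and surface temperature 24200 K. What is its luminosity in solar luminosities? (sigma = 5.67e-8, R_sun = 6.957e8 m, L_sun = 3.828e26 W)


R = 96.2 * 6.957e8 m = 6.692634e+10 m. L = 4*pi*R^2*sigma*T^4 = 4*pi*(6.692634e+10)^2 * 5.67e-8 * 24200^4 = 1.094582594e+33 W. L/L_sun = 1.094582594e+33 / 3.828e26 = 2.859e+06

2.859e+06 L_sun


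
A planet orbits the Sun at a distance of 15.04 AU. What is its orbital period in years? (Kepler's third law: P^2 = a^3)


P = a^(3/2) = 15.04^1.5 = 58.3273

58.3273 years


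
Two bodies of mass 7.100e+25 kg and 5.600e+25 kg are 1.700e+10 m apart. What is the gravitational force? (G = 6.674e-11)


F = G*m1*m2/r^2 = 6.674e-11 * 7.100e+25 * 5.600e+25 / (1.700e+10)^2 = 6.674e-11 * 3.976e+51 / 2.890e+20 = 9.182e+20

9.182e+20 N


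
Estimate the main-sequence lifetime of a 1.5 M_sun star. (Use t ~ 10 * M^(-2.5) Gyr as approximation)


t = 10 * M^(-2.5) = 10 * 1.5^(-2.5) = 3.6289

3.6289 Gyr


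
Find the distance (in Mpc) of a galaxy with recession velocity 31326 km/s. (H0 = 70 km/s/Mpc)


d = v / H0 = 31326 / 70 = 447.5143

447.5143 Mpc


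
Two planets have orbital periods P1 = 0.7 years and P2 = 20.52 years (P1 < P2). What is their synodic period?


1/P_syn = |1/P1 - 1/P2| = |1/0.7 - 1/20.52| => P_syn = 0.7247

0.7247 years


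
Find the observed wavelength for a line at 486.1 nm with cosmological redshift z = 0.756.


lam_obs = lam_emit * (1 + z) = 486.1 * (1 + 0.756) = 853.5916

853.5916 nm


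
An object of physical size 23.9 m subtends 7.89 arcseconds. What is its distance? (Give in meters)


D = size / theta_rad, theta_rad = 7.89 * pi/(180*3600) = 3.825e-05, D = 624807.2078

624807.2078 m


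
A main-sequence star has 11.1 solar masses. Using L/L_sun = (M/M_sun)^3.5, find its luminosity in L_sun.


L/L_sun = (M/M_sun)^3.5 = 11.1^3.5 = 4556.49

4556.49 L_sun


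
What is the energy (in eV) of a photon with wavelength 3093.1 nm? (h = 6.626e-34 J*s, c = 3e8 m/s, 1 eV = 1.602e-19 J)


E = hc/lambda = 6.626e-34 * 3e8 / 3.093e-06 = 6.427e-20 J = 0.4012 eV

0.4012 eV


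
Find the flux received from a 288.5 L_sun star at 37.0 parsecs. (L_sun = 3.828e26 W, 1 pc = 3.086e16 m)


F = L / (4*pi*d^2) = 1.104e+29 / (4*pi*(1.142e+18)^2) = 6.741e-09

6.741e-09 W/m^2


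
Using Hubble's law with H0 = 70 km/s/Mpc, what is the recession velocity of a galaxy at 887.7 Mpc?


v = H0 * d = 70 * 887.7 = 62139.0

62139.0 km/s


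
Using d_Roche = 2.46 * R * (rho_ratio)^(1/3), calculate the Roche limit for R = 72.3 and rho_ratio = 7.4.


d_Roche = 2.46 * 72.3 * 7.4^(1/3) = 346.591

346.591


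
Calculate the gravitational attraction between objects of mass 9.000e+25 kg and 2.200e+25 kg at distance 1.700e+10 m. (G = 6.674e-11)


F = G*m1*m2/r^2 = 6.674e-11 * 9.000e+25 * 2.200e+25 / (1.700e+10)^2 = 6.674e-11 * 1.980e+51 / 2.890e+20 = 4.572e+20

4.572e+20 N


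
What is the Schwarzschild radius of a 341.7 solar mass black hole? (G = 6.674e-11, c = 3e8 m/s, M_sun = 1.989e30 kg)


M = 341.7 * 1.989e30 kg = 6.796413e+32 kg. rs = 2GM/c^2 = 2 * 6.674e-11 * 6.796413e+32 / (3e8)^2 = 1.008e+06

1.008e+06 m


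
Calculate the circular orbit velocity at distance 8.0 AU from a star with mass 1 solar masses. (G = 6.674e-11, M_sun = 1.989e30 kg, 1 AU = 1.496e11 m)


v = sqrt(GM/r) = sqrt(6.674e-11 * 1.989e+30 / 1.197e+12) = 10531.7297

10531.7297 m/s


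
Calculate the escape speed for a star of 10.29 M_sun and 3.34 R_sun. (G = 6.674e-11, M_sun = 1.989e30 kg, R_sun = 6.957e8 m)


M = 10.29 * 1.989e30 kg = 2.046681e+31 kg; R = 3.34 * 6.957e8 m = 2.323638e+09 m. v_esc = sqrt(2GM/R) = sqrt(2 * 6.674e-11 * 2.046681e+31 / 2.323638e+09) = 1.084e+06

1.084e+06 m/s


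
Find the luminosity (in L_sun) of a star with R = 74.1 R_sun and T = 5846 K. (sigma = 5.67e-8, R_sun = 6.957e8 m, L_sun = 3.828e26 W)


R = 74.1 * 6.957e8 m = 5.155137e+10 m. L = 4*pi*R^2*sigma*T^4 = 4*pi*(5.155137e+10)^2 * 5.67e-8 * 5846^4 = 2.211610228e+30 W. L/L_sun = 2.211610228e+30 / 3.828e26 = 5777.4562

5777.4562 L_sun


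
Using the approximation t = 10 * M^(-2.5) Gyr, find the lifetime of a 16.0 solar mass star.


t = 10 * M^(-2.5) = 10 * 16.0^(-2.5) = 0.0098

0.0098 Gyr


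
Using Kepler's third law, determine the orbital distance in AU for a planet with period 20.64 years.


a = P^(2/3) = 20.64^(2/3) = 7.5244

7.5244 AU


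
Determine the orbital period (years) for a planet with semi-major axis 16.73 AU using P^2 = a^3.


P = a^(3/2) = 16.73^1.5 = 68.4296

68.4296 years


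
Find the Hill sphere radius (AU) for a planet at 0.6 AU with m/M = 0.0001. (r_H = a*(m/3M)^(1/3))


r_H = a * (m/3M)^(1/3) = 0.6 * (0.0001/3)^(1/3) = 0.0193

0.0193 AU


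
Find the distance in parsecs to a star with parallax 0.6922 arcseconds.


d = 1/p = 1/0.6922 = 1.4447

1.4447 pc


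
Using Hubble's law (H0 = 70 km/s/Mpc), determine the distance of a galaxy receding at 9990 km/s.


d = v / H0 = 9990 / 70 = 142.7143

142.7143 Mpc


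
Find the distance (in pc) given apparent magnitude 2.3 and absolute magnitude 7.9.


d = 10^((m - M + 5)/5) = 10^((2.3 - 7.9 + 5)/5) = 0.7586

0.7586 pc


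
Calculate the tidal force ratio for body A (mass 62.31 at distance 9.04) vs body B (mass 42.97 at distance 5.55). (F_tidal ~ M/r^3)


Ratio = (M1/r1^3) / (M2/r2^3) = (62.31/9.04^3) / (42.97/5.55^3) = 0.3356

0.3356


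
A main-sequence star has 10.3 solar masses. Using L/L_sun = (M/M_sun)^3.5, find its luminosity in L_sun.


L/L_sun = (M/M_sun)^3.5 = 10.3^3.5 = 3506.9558

3506.9558 L_sun


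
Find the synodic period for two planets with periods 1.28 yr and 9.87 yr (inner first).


1/P_syn = |1/P1 - 1/P2| = |1/1.28 - 1/9.87| => P_syn = 1.4707

1.4707 years


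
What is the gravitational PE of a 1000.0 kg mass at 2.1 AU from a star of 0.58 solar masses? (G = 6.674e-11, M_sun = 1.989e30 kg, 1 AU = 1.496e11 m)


M = 0.58 * 1.989e30 kg = 1.15362e+30 kg; r = 2.1 AU * 1.496e11 m/AU = 3.1416e+11 m. U = -GM*m/r = -(6.674e-11 * 1.15362e+30 * 1000.0) / 3.1416e+11 = -2.451e+11

-2.451e+11 J


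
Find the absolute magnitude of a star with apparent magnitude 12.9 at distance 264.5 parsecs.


M = m - 5*log10(d) + 5 = 12.9 - 5*log10(264.5) + 5 = 5.7879

5.7879


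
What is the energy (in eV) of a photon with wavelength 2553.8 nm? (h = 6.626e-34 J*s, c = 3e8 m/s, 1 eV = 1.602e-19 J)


E = hc/lambda = 6.626e-34 * 3e8 / 2.554e-06 = 7.784e-20 J = 0.4859 eV

0.4859 eV


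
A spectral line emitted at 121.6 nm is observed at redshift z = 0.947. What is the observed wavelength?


lam_obs = lam_emit * (1 + z) = 121.6 * (1 + 0.947) = 236.7552

236.7552 nm


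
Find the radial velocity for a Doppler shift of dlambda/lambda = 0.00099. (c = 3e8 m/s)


v = (dlambda/lambda) * c = 0.00099 * 3e8 = 297000.0

297000.0 m/s


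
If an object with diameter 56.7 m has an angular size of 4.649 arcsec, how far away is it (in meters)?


D = size / theta_rad, theta_rad = 4.649 * pi/(180*3600) = 2.254e-05, D = 2.516e+06

2.516e+06 m


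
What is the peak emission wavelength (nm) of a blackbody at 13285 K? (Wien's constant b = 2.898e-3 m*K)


lam_max = b / T = 2.898e-3 / 13285 = 2.181e-07 m = 218.1408 nm

218.1408 nm


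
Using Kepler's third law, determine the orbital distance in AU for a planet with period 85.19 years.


a = P^(2/3) = 85.19^(2/3) = 19.3609

19.3609 AU


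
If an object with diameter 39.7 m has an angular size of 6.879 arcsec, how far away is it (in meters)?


D = size / theta_rad, theta_rad = 6.879 * pi/(180*3600) = 3.335e-05, D = 1.190e+06

1.190e+06 m


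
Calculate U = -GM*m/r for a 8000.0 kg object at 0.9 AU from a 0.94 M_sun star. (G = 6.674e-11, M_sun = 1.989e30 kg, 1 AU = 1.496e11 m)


M = 0.94 * 1.989e30 kg = 1.86966e+30 kg; r = 0.9 AU * 1.496e11 m/AU = 1.3464e+11 m. U = -GM*m/r = -(6.674e-11 * 1.86966e+30 * 8000.0) / 1.3464e+11 = -7.414e+12

-7.414e+12 J


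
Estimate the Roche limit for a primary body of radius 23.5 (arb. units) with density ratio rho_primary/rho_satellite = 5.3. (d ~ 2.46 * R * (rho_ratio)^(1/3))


d_Roche = 2.46 * 23.5 * 5.3^(1/3) = 100.7925

100.7925


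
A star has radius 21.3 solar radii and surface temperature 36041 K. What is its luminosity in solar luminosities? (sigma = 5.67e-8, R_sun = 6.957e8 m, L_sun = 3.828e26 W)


R = 21.3 * 6.957e8 m = 1.481841e+10 m. L = 4*pi*R^2*sigma*T^4 = 4*pi*(1.481841e+10)^2 * 5.67e-8 * 36041^4 = 2.639875628e+32 W. L/L_sun = 2.639875628e+32 / 3.828e26 = 689622.6822

689622.6822 L_sun


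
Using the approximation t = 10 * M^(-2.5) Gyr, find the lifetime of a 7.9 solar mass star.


t = 10 * M^(-2.5) = 10 * 7.9^(-2.5) = 0.057

0.057 Gyr


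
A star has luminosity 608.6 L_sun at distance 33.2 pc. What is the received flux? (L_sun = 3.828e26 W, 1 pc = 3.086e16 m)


F = L / (4*pi*d^2) = 2.330e+29 / (4*pi*(1.025e+18)^2) = 1.766e-08

1.766e-08 W/m^2


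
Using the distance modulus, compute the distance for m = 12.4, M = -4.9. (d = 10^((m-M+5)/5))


d = 10^((m - M + 5)/5) = 10^((12.4 - -4.9 + 5)/5) = 28840.315

28840.315 pc


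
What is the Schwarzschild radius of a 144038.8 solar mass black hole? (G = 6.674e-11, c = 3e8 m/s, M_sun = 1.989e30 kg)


M = 144038.8 * 1.989e30 kg = 2.864931732e+35 kg. rs = 2GM/c^2 = 2 * 6.674e-11 * 2.864931732e+35 / (3e8)^2 = 4.249e+08

4.249e+08 m


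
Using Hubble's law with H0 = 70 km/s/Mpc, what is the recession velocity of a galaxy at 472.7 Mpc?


v = H0 * d = 70 * 472.7 = 33089.0

33089.0 km/s


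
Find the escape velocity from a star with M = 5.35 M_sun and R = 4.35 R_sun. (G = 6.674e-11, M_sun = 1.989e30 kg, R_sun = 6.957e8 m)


M = 5.35 * 1.989e30 kg = 1.064115e+31 kg; R = 4.35 * 6.957e8 m = 3.026295e+09 m. v_esc = sqrt(2GM/R) = sqrt(2 * 6.674e-11 * 1.064115e+31 / 3.026295e+09) = 685088.6167

685088.6167 m/s


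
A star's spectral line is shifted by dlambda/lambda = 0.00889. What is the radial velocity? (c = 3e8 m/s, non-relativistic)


v = (dlambda/lambda) * c = 0.00889 * 3e8 = 2.667e+06

2.667e+06 m/s


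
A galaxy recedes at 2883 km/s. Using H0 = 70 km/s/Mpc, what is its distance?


d = v / H0 = 2883 / 70 = 41.1857

41.1857 Mpc


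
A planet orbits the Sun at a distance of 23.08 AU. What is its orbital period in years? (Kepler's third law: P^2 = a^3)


P = a^(3/2) = 23.08^1.5 = 110.8801

110.8801 years


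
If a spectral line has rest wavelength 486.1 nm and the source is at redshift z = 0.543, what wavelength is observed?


lam_obs = lam_emit * (1 + z) = 486.1 * (1 + 0.543) = 750.0523

750.0523 nm


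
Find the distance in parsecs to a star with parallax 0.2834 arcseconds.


d = 1/p = 1/0.2834 = 3.5286

3.5286 pc


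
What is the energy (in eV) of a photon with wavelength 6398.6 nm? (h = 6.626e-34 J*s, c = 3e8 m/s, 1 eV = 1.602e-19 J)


E = hc/lambda = 6.626e-34 * 3e8 / 6.399e-06 = 3.107e-20 J = 0.1939 eV

0.1939 eV


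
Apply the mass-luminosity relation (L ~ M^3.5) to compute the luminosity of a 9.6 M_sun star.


L/L_sun = (M/M_sun)^3.5 = 9.6^3.5 = 2741.2542

2741.2542 L_sun


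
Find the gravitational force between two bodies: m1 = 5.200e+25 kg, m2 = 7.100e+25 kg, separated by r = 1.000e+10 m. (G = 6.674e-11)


F = G*m1*m2/r^2 = 6.674e-11 * 5.200e+25 * 7.100e+25 / (1.000e+10)^2 = 6.674e-11 * 3.692e+51 / 1.000e+20 = 2.464e+21

2.464e+21 N


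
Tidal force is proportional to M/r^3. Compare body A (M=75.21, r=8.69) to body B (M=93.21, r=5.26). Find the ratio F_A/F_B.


Ratio = (M1/r1^3) / (M2/r2^3) = (75.21/8.69^3) / (93.21/5.26^3) = 0.1789

0.1789


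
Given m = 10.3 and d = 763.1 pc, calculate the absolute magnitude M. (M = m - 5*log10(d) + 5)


M = m - 5*log10(d) + 5 = 10.3 - 5*log10(763.1) + 5 = 0.8871

0.8871


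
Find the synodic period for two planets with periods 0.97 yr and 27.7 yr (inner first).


1/P_syn = |1/P1 - 1/P2| = |1/0.97 - 1/27.7| => P_syn = 1.0052

1.0052 years


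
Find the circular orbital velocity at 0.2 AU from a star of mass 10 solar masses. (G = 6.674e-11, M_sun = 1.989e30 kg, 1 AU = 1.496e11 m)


v = sqrt(GM/r) = sqrt(6.674e-11 * 1.989e+31 / 2.992e+10) = 210634.5931

210634.5931 m/s


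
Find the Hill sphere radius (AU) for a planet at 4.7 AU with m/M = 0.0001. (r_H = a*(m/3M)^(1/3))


r_H = a * (m/3M)^(1/3) = 4.7 * (0.0001/3)^(1/3) = 0.1513

0.1513 AU


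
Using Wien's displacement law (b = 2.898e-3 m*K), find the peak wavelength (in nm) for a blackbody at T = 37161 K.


lam_max = b / T = 2.898e-3 / 37161 = 7.798e-08 m = 77.985 nm

77.985 nm


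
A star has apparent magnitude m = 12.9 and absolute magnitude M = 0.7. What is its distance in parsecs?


d = 10^((m - M + 5)/5) = 10^((12.9 - 0.7 + 5)/5) = 2754.2287

2754.2287 pc


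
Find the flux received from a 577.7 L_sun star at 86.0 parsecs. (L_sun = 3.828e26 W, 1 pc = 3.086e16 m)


F = L / (4*pi*d^2) = 2.211e+29 / (4*pi*(2.654e+18)^2) = 2.498e-09

2.498e-09 W/m^2


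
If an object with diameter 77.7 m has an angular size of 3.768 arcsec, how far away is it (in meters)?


D = size / theta_rad, theta_rad = 3.768 * pi/(180*3600) = 1.827e-05, D = 4.253e+06

4.253e+06 m


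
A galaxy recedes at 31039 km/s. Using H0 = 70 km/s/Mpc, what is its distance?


d = v / H0 = 31039 / 70 = 443.4143

443.4143 Mpc


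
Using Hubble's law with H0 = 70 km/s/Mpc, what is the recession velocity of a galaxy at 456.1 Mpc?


v = H0 * d = 70 * 456.1 = 31927.0

31927.0 km/s


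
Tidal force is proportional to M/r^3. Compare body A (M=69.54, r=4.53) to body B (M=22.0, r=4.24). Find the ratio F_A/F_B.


Ratio = (M1/r1^3) / (M2/r2^3) = (69.54/4.53^3) / (22.0/4.24^3) = 2.5919

2.5919


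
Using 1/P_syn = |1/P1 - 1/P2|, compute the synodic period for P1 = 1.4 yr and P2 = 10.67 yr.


1/P_syn = |1/P1 - 1/P2| = |1/1.4 - 1/10.67| => P_syn = 1.6114

1.6114 years


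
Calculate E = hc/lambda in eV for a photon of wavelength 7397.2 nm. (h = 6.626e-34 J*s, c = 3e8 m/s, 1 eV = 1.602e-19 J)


E = hc/lambda = 6.626e-34 * 3e8 / 7.397e-06 = 2.687e-20 J = 0.1677 eV

0.1677 eV


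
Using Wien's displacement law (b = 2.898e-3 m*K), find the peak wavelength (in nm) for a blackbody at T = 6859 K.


lam_max = b / T = 2.898e-3 / 6859 = 4.225e-07 m = 422.5106 nm

422.5106 nm


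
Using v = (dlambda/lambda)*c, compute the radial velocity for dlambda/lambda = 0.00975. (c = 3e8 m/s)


v = (dlambda/lambda) * c = 0.00975 * 3e8 = 2.925e+06

2.925e+06 m/s


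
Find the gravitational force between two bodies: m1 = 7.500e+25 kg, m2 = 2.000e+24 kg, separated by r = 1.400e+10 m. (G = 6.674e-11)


F = G*m1*m2/r^2 = 6.674e-11 * 7.500e+25 * 2.000e+24 / (1.400e+10)^2 = 6.674e-11 * 1.500e+50 / 1.960e+20 = 5.108e+19

5.108e+19 N


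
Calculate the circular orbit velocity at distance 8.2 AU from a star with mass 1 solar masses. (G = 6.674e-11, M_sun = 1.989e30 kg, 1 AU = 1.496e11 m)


v = sqrt(GM/r) = sqrt(6.674e-11 * 1.989e+30 / 1.227e+12) = 10402.5011

10402.5011 m/s


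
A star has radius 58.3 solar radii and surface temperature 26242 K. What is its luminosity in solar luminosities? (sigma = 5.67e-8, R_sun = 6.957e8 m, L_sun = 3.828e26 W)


R = 58.3 * 6.957e8 m = 4.055931e+10 m. L = 4*pi*R^2*sigma*T^4 = 4*pi*(4.055931e+10)^2 * 5.67e-8 * 26242^4 = 5.558553164e+32 W. L/L_sun = 5.558553164e+32 / 3.828e26 = 1.452e+06

1.452e+06 L_sun


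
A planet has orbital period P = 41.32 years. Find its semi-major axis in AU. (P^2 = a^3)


a = P^(2/3) = 41.32^(2/3) = 11.952

11.952 AU


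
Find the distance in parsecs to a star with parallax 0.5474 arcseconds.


d = 1/p = 1/0.5474 = 1.8268

1.8268 pc


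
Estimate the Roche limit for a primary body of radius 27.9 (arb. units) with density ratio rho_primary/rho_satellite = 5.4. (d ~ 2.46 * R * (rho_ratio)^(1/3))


d_Roche = 2.46 * 27.9 * 5.4^(1/3) = 120.4122

120.4122


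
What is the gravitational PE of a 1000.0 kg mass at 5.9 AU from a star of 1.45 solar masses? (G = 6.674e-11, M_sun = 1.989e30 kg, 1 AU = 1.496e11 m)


M = 1.45 * 1.989e30 kg = 2.88405e+30 kg; r = 5.9 AU * 1.496e11 m/AU = 8.8264e+11 m. U = -GM*m/r = -(6.674e-11 * 2.88405e+30 * 1000.0) / 8.8264e+11 = -2.181e+11

-2.181e+11 J


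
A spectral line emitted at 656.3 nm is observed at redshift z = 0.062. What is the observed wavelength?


lam_obs = lam_emit * (1 + z) = 656.3 * (1 + 0.062) = 696.9906

696.9906 nm


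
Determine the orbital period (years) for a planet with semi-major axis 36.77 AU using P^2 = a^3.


P = a^(3/2) = 36.77^1.5 = 222.9669

222.9669 years


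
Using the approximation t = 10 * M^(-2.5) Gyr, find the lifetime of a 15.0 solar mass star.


t = 10 * M^(-2.5) = 10 * 15.0^(-2.5) = 0.0115

0.0115 Gyr


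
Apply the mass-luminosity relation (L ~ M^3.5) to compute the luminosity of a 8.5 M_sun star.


L/L_sun = (M/M_sun)^3.5 = 8.5^3.5 = 1790.4667

1790.4667 L_sun


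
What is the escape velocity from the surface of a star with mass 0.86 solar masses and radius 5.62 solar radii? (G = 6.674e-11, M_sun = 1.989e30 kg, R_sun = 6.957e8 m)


M = 0.86 * 1.989e30 kg = 1.71054e+30 kg; R = 5.62 * 6.957e8 m = 3.909834e+09 m. v_esc = sqrt(2GM/R) = sqrt(2 * 6.674e-11 * 1.71054e+30 / 3.909834e+09) = 241654.8727

241654.8727 m/s


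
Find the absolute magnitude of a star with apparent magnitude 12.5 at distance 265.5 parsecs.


M = m - 5*log10(d) + 5 = 12.5 - 5*log10(265.5) + 5 = 5.3797

5.3797


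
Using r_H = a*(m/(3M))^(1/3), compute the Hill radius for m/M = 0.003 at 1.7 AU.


r_H = a * (m/3M)^(1/3) = 1.7 * (0.003/3)^(1/3) = 0.17

0.17 AU


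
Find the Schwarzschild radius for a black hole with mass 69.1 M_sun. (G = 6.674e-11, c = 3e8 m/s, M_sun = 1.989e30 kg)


M = 69.1 * 1.989e30 kg = 1.374399e+32 kg. rs = 2GM/c^2 = 2 * 6.674e-11 * 1.374399e+32 / (3e8)^2 = 203838.6428

203838.6428 m


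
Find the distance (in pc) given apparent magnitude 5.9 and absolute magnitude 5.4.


d = 10^((m - M + 5)/5) = 10^((5.9 - 5.4 + 5)/5) = 12.5893

12.5893 pc


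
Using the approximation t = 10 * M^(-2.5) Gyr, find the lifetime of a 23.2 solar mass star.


t = 10 * M^(-2.5) = 10 * 23.2^(-2.5) = 0.0039

0.0039 Gyr


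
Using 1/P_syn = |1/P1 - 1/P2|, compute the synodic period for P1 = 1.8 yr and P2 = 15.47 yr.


1/P_syn = |1/P1 - 1/P2| = |1/1.8 - 1/15.47| => P_syn = 2.037

2.037 years


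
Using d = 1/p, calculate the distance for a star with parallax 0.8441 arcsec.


d = 1/p = 1/0.8441 = 1.1847

1.1847 pc


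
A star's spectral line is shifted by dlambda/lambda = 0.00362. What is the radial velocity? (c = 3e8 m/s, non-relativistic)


v = (dlambda/lambda) * c = 0.00362 * 3e8 = 1.086e+06

1.086e+06 m/s


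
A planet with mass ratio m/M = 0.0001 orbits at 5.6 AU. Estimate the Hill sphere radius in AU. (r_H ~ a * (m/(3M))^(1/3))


r_H = a * (m/3M)^(1/3) = 5.6 * (0.0001/3)^(1/3) = 0.1802

0.1802 AU


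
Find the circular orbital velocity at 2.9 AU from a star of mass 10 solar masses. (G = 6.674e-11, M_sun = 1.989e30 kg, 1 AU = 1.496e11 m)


v = sqrt(GM/r) = sqrt(6.674e-11 * 1.989e+31 / 4.338e+11) = 55315.3541

55315.3541 m/s


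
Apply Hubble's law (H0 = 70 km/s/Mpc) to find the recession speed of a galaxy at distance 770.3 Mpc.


v = H0 * d = 70 * 770.3 = 53921.0

53921.0 km/s


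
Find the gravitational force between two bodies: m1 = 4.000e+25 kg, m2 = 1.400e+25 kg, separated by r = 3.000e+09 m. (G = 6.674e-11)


F = G*m1*m2/r^2 = 6.674e-11 * 4.000e+25 * 1.400e+25 / (3.000e+09)^2 = 6.674e-11 * 5.600e+50 / 9.000e+18 = 4.153e+21

4.153e+21 N


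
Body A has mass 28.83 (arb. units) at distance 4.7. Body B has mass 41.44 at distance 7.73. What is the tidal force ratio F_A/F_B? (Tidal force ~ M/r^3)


Ratio = (M1/r1^3) / (M2/r2^3) = (28.83/4.7^3) / (41.44/7.73^3) = 3.0951

3.0951


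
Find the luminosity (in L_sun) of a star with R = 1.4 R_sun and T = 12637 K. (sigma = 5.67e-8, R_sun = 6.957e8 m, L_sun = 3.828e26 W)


R = 1.4 * 6.957e8 m = 9.7398e+08 m. L = 4*pi*R^2*sigma*T^4 = 4*pi*(9.7398e+08)^2 * 5.67e-8 * 12637^4 = 1.72372882e+28 W. L/L_sun = 1.72372882e+28 / 3.828e26 = 45.0295

45.0295 L_sun


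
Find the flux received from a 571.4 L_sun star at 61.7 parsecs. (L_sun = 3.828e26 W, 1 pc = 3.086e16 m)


F = L / (4*pi*d^2) = 2.187e+29 / (4*pi*(1.904e+18)^2) = 4.801e-09

4.801e-09 W/m^2


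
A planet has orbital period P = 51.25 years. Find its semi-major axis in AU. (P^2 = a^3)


a = P^(2/3) = 51.25^(2/3) = 13.7974

13.7974 AU


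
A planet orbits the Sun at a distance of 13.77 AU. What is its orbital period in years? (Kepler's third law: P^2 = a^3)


P = a^(3/2) = 13.77^1.5 = 51.0976

51.0976 years


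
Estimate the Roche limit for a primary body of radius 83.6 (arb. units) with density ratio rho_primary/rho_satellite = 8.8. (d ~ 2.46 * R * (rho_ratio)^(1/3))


d_Roche = 2.46 * 83.6 * 8.8^(1/3) = 424.5892

424.5892


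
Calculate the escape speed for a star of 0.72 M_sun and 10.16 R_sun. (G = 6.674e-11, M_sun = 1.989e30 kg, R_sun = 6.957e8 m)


M = 0.72 * 1.989e30 kg = 1.43208e+30 kg; R = 10.16 * 6.957e8 m = 7.068312e+09 m. v_esc = sqrt(2GM/R) = sqrt(2 * 6.674e-11 * 1.43208e+30 / 7.068312e+09) = 164450.002

164450.002 m/s


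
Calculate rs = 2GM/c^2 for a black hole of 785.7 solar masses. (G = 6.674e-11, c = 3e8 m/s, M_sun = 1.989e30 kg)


M = 785.7 * 1.989e30 kg = 1.5627573e+33 kg. rs = 2GM/c^2 = 2 * 6.674e-11 * 1.5627573e+33 / (3e8)^2 = 2.318e+06

2.318e+06 m


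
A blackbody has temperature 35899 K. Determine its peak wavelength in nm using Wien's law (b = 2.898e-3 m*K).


lam_max = b / T = 2.898e-3 / 35899 = 8.073e-08 m = 80.7265 nm

80.7265 nm


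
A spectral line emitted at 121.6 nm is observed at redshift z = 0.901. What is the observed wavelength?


lam_obs = lam_emit * (1 + z) = 121.6 * (1 + 0.901) = 231.1616

231.1616 nm


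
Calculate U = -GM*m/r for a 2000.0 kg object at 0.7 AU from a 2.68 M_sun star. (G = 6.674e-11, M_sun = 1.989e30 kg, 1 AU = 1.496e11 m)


M = 2.68 * 1.989e30 kg = 5.33052e+30 kg; r = 0.7 AU * 1.496e11 m/AU = 1.0472e+11 m. U = -GM*m/r = -(6.674e-11 * 5.33052e+30 * 2000.0) / 1.0472e+11 = -6.794e+12

-6.794e+12 J


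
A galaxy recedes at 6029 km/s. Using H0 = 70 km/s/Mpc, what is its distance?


d = v / H0 = 6029 / 70 = 86.1286

86.1286 Mpc


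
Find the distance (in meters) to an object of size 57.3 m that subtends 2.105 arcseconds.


D = size / theta_rad, theta_rad = 2.105 * pi/(180*3600) = 1.021e-05, D = 5.615e+06

5.615e+06 m


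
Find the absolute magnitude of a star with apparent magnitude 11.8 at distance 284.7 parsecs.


M = m - 5*log10(d) + 5 = 11.8 - 5*log10(284.7) + 5 = 4.5281

4.5281


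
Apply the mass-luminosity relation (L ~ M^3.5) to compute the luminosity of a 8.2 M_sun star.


L/L_sun = (M/M_sun)^3.5 = 8.2^3.5 = 1578.8777

1578.8777 L_sun


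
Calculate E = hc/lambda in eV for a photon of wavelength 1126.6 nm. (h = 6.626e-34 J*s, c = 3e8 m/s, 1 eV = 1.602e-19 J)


E = hc/lambda = 6.626e-34 * 3e8 / 1.127e-06 = 1.764e-19 J = 1.1014 eV

1.1014 eV


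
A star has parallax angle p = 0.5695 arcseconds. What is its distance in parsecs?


d = 1/p = 1/0.5695 = 1.7559

1.7559 pc


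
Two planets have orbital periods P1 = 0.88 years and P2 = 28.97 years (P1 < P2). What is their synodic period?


1/P_syn = |1/P1 - 1/P2| = |1/0.88 - 1/28.97| => P_syn = 0.9076

0.9076 years


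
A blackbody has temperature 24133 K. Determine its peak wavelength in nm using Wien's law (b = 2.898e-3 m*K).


lam_max = b / T = 2.898e-3 / 24133 = 1.201e-07 m = 120.0845 nm

120.0845 nm


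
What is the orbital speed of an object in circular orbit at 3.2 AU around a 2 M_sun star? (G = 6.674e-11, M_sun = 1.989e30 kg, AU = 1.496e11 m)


v = sqrt(GM/r) = sqrt(6.674e-11 * 3.978e+30 / 4.787e+11) = 23549.6634

23549.6634 m/s


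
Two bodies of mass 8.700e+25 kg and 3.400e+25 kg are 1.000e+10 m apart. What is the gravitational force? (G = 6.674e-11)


F = G*m1*m2/r^2 = 6.674e-11 * 8.700e+25 * 3.400e+25 / (1.000e+10)^2 = 6.674e-11 * 2.958e+51 / 1.000e+20 = 1.974e+21

1.974e+21 N


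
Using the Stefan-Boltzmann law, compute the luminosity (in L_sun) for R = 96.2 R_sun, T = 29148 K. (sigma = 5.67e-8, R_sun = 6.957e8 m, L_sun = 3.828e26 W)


R = 96.2 * 6.957e8 m = 6.692634e+10 m. L = 4*pi*R^2*sigma*T^4 = 4*pi*(6.692634e+10)^2 * 5.67e-8 * 29148^4 = 2.303679816e+33 W. L/L_sun = 2.303679816e+33 / 3.828e26 = 6.018e+06

6.018e+06 L_sun


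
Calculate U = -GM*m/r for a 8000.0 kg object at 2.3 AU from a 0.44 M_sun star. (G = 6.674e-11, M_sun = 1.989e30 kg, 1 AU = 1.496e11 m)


M = 0.44 * 1.989e30 kg = 8.7516e+29 kg; r = 2.3 AU * 1.496e11 m/AU = 3.4408e+11 m. U = -GM*m/r = -(6.674e-11 * 8.7516e+29 * 8000.0) / 3.4408e+11 = -1.358e+12

-1.358e+12 J


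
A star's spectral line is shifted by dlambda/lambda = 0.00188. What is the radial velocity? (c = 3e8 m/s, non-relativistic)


v = (dlambda/lambda) * c = 0.00188 * 3e8 = 564000.0

564000.0 m/s


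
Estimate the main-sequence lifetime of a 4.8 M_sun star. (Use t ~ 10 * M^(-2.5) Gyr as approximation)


t = 10 * M^(-2.5) = 10 * 4.8^(-2.5) = 0.1981

0.1981 Gyr


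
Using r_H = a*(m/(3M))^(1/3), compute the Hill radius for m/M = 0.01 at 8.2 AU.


r_H = a * (m/3M)^(1/3) = 8.2 * (0.01/3)^(1/3) = 1.2249

1.2249 AU


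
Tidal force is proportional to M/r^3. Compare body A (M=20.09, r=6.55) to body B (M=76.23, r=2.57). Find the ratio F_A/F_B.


Ratio = (M1/r1^3) / (M2/r2^3) = (20.09/6.55^3) / (76.23/2.57^3) = 0.0159

0.0159


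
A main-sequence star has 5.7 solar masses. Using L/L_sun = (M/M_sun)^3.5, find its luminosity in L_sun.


L/L_sun = (M/M_sun)^3.5 = 5.7^3.5 = 442.1422

442.1422 L_sun


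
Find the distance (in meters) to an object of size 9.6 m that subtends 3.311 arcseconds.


D = size / theta_rad, theta_rad = 3.311 * pi/(180*3600) = 1.605e-05, D = 598049.5741

598049.5741 m
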